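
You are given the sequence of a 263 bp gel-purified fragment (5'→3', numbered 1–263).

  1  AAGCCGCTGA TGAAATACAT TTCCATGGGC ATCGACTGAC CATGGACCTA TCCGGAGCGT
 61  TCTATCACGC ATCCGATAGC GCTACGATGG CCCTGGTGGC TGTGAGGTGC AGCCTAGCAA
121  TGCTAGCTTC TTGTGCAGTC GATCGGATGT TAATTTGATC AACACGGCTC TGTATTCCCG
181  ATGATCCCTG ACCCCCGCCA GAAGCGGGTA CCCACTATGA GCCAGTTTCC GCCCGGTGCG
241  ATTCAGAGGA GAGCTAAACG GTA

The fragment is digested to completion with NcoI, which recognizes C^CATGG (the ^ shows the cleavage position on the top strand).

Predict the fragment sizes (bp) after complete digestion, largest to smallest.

223, 23, 17 bp

NcoI sites (CCATGG) start at positions 23, 40.
NcoI cuts after the first base of each site, so after positions 23, 40.
Linear molecule, 2 cuts → 3 fragments:
  1–23 → 23 bp
  24–40 → 17 bp
  41–263 → 223 bp
Sorted largest to smallest: 223, 23, 17 bp.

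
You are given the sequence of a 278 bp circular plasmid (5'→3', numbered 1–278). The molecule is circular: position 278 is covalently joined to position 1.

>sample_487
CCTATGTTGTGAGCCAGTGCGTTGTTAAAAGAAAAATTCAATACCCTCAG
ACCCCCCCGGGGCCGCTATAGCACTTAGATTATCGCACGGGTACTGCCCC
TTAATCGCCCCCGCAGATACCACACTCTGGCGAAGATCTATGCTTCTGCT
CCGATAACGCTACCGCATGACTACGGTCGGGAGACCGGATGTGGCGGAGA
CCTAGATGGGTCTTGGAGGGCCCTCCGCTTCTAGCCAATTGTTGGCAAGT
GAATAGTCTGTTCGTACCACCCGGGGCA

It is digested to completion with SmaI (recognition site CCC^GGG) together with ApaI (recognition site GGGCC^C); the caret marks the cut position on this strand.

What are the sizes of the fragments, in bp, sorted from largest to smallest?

SmaI sites (CCCGGG) start at positions 56, 270.
SmaI cuts after base 3 of each site, so after positions 58, 272.
The ApaI site (GGGCCC) starts at position 218.
ApaI cuts after base 5 of each site (before the last base), so after position 222.
Combined cut positions: 58, 222, 272.
Circular molecule, 3 cuts → 3 fragments:
  59–222 → 164 bp
  223–272 → 50 bp
  273–278 then 1–58 → 6 + 58 = 64 bp
Sorted largest to smallest: 164, 64, 50 bp.

164, 64, 50 bp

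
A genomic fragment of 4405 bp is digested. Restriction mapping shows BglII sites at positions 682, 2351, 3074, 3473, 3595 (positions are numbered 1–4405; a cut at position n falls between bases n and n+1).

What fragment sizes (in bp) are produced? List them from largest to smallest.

1669, 810, 723, 682, 399, 122 bp

Linear molecule, 5 cuts → 6 fragments:
  682 − 0 = 682 bp
  2351 − 682 = 1669 bp
  3074 − 2351 = 723 bp
  3473 − 3074 = 399 bp
  3595 − 3473 = 122 bp
  4405 − 3595 = 810 bp
Sorted largest to smallest: 1669, 810, 723, 682, 399, 122 bp.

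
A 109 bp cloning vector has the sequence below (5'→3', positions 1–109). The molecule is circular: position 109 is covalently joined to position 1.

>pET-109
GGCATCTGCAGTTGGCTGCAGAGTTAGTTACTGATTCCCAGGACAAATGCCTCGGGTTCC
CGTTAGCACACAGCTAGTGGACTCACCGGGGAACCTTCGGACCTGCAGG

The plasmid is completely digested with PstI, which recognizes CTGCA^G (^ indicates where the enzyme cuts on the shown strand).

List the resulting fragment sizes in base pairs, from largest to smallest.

87, 12, 10 bp

PstI sites (CTGCAG) start at positions 6, 16, 103.
PstI cuts after base 5 of each site (before the last base), so after positions 10, 20, 107.
Circular molecule, 3 cuts → 3 fragments:
  11–20 → 10 bp
  21–107 → 87 bp
  108–109 then 1–10 → 2 + 10 = 12 bp
Sorted largest to smallest: 87, 12, 10 bp.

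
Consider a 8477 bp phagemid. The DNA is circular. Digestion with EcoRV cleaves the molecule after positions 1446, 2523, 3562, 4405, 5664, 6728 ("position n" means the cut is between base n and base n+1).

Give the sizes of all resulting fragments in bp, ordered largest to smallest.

Circular molecule, 6 cuts → 6 fragments:
  2523 − 1446 = 1077 bp
  3562 − 2523 = 1039 bp
  4405 − 3562 = 843 bp
  5664 − 4405 = 1259 bp
  6728 − 5664 = 1064 bp
  wrap: 8477 − 6728 + 1446 = 3195 bp
Sorted largest to smallest: 3195, 1259, 1077, 1064, 1039, 843 bp.

3195, 1259, 1077, 1064, 1039, 843 bp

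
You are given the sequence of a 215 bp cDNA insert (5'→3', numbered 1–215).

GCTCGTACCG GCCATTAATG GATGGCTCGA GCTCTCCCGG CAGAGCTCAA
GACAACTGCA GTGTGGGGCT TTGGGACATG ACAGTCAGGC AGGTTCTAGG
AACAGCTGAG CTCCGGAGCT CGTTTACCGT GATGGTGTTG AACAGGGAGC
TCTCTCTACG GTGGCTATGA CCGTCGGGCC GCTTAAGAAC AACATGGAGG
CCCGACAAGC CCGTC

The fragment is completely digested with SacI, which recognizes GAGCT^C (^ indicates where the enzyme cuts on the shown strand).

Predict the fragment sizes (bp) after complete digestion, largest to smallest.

SacI sites (GAGCTC) start at positions 29, 43, 108, 116, 147.
SacI cuts after base 5 of each site (before the last base), so after positions 33, 47, 112, 120, 151.
Linear molecule, 5 cuts → 6 fragments:
  1–33 → 33 bp
  34–47 → 14 bp
  48–112 → 65 bp
  113–120 → 8 bp
  121–151 → 31 bp
  152–215 → 64 bp
Sorted largest to smallest: 65, 64, 33, 31, 14, 8 bp.

65, 64, 33, 31, 14, 8 bp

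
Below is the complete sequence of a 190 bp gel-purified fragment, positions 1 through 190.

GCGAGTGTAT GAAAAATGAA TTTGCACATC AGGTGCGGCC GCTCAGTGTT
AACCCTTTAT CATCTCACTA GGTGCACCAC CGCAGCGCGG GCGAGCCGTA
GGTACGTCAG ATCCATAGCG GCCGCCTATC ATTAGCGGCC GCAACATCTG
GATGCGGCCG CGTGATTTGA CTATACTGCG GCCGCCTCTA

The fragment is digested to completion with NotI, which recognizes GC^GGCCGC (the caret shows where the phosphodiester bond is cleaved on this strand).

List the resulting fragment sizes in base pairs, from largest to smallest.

NotI sites (GCGGCCGC) start at positions 35, 118, 135, 154, 178.
NotI cuts after base 2 of each site, so after positions 36, 119, 136, 155, 179.
Linear molecule, 5 cuts → 6 fragments:
  1–36 → 36 bp
  37–119 → 83 bp
  120–136 → 17 bp
  137–155 → 19 bp
  156–179 → 24 bp
  180–190 → 11 bp
Sorted largest to smallest: 83, 36, 24, 19, 17, 11 bp.

83, 36, 24, 19, 17, 11 bp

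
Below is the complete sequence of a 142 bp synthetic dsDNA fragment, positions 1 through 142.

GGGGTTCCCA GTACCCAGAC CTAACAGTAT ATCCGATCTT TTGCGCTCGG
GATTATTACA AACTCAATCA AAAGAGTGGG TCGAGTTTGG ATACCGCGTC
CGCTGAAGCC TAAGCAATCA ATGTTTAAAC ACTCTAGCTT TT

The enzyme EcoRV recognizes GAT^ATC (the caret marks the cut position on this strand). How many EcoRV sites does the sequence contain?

No occurrence of GATATC is present in the sequence.
EcoRV does not cut: 0 sites.

0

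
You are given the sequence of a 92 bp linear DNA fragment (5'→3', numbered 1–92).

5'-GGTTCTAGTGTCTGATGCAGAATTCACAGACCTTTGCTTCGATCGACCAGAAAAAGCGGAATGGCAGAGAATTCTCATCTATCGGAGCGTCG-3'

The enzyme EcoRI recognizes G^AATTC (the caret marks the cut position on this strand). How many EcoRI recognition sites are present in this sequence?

GAATTC occurs starting at positions 20, 69.
EcoRI cuts at 2 sites.

2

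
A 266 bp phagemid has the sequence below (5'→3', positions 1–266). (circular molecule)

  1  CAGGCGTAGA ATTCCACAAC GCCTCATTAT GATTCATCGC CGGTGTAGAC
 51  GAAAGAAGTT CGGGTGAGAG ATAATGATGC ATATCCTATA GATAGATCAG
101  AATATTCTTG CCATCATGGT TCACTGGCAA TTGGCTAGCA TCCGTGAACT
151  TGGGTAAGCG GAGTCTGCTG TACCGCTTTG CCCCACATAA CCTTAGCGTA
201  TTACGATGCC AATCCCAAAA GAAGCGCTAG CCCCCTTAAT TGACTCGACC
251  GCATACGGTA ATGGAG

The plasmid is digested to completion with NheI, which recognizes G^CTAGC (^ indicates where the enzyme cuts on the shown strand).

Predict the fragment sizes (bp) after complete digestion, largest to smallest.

174, 92 bp

NheI sites (GCTAGC) start at positions 134, 226.
NheI cuts after the first base of each site, so after positions 134, 226.
Circular molecule, 2 cuts → 2 fragments:
  135–226 → 92 bp
  227–266 then 1–134 → 40 + 134 = 174 bp
Sorted largest to smallest: 174, 92 bp.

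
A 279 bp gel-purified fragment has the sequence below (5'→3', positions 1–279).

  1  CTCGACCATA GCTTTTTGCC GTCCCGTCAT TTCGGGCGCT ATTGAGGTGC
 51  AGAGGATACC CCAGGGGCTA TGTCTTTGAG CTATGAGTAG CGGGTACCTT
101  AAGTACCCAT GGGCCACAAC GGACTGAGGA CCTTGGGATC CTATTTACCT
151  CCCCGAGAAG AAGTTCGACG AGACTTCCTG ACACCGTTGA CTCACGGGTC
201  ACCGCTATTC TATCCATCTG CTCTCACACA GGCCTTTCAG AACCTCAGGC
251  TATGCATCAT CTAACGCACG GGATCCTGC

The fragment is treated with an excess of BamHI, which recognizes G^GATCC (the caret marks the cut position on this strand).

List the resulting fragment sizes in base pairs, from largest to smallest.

BamHI sites (GGATCC) start at positions 136, 271.
BamHI cuts after the first base of each site, so after positions 136, 271.
Linear molecule, 2 cuts → 3 fragments:
  1–136 → 136 bp
  137–271 → 135 bp
  272–279 → 8 bp
Sorted largest to smallest: 136, 135, 8 bp.

136, 135, 8 bp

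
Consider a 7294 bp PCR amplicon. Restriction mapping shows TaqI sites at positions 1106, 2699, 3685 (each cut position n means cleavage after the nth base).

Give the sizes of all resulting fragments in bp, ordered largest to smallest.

Linear molecule, 3 cuts → 4 fragments:
  1106 − 0 = 1106 bp
  2699 − 1106 = 1593 bp
  3685 − 2699 = 986 bp
  7294 − 3685 = 3609 bp
Sorted largest to smallest: 3609, 1593, 1106, 986 bp.

3609, 1593, 1106, 986 bp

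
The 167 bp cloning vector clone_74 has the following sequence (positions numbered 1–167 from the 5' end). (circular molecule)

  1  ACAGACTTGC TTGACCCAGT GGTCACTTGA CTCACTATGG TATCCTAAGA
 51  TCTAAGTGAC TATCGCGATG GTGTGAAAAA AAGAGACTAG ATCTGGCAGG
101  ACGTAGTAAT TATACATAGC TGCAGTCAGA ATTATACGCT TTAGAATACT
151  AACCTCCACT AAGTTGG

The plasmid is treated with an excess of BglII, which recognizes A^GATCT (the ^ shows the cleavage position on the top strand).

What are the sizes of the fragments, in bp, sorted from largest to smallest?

BglII sites (AGATCT) start at positions 48, 89.
BglII cuts after the first base of each site, so after positions 48, 89.
Circular molecule, 2 cuts → 2 fragments:
  49–89 → 41 bp
  90–167 then 1–48 → 78 + 48 = 126 bp
Sorted largest to smallest: 126, 41 bp.

126, 41 bp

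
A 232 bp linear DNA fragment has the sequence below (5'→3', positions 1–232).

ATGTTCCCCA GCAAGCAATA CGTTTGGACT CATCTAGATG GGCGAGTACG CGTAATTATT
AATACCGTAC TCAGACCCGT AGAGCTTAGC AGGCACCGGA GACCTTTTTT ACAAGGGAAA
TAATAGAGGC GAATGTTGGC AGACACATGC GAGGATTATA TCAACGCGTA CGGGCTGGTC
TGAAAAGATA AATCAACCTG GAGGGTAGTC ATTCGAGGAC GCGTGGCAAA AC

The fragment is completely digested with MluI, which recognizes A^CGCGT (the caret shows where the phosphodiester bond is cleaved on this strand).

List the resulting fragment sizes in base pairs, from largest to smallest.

MluI sites (ACGCGT) start at positions 48, 164, 219.
MluI cuts after the first base of each site, so after positions 48, 164, 219.
Linear molecule, 3 cuts → 4 fragments:
  1–48 → 48 bp
  49–164 → 116 bp
  165–219 → 55 bp
  220–232 → 13 bp
Sorted largest to smallest: 116, 55, 48, 13 bp.

116, 55, 48, 13 bp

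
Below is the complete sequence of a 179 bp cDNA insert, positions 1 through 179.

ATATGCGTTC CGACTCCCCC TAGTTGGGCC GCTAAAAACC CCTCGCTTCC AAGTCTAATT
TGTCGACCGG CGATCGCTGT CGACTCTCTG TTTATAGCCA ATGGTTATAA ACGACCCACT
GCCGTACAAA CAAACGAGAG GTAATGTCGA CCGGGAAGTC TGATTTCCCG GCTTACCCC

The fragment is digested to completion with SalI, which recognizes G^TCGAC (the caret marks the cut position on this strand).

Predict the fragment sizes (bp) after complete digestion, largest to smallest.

SalI sites (GTCGAC) start at positions 62, 79, 146.
SalI cuts after the first base of each site, so after positions 62, 79, 146.
Linear molecule, 3 cuts → 4 fragments:
  1–62 → 62 bp
  63–79 → 17 bp
  80–146 → 67 bp
  147–179 → 33 bp
Sorted largest to smallest: 67, 62, 33, 17 bp.

67, 62, 33, 17 bp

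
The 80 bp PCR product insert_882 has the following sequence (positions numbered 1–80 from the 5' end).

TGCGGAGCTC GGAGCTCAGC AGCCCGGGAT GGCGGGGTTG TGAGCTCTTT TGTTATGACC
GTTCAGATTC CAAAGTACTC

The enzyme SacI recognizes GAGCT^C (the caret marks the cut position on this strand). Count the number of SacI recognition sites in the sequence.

GAGCTC occurs starting at positions 5, 12, 42.
SacI cuts at 3 sites.

3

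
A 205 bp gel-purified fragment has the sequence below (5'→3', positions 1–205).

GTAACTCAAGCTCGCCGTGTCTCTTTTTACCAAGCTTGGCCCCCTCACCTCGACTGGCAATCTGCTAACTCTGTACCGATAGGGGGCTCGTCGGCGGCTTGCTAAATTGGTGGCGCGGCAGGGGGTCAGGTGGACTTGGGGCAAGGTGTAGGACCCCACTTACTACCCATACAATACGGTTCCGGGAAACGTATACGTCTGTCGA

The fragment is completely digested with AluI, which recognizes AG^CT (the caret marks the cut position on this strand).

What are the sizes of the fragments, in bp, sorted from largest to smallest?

171, 24, 10 bp

AluI sites (AGCT) start at positions 9, 33.
AluI cuts after base 2 of each site, so after positions 10, 34.
Linear molecule, 2 cuts → 3 fragments:
  1–10 → 10 bp
  11–34 → 24 bp
  35–205 → 171 bp
Sorted largest to smallest: 171, 24, 10 bp.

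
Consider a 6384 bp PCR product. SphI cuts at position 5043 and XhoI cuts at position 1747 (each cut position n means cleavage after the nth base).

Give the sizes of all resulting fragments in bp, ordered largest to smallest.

Combined cut positions (sorted): 1747, 5043.
Linear molecule, 2 cuts → 3 fragments:
  1747 − 0 = 1747 bp
  5043 − 1747 = 3296 bp
  6384 − 5043 = 1341 bp
Sorted largest to smallest: 3296, 1747, 1341 bp.

3296, 1747, 1341 bp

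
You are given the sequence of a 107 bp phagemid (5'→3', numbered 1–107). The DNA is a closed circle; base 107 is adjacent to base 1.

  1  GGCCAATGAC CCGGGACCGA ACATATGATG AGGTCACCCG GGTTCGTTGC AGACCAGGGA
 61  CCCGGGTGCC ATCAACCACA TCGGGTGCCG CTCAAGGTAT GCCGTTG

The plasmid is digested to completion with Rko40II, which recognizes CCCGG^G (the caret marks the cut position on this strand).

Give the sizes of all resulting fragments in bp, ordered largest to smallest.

56, 27, 24 bp

Rko40II sites (CCCGGG) start at positions 10, 37, 61.
Rko40II cuts after base 5 of each site (before the last base), so after positions 14, 41, 65.
Circular molecule, 3 cuts → 3 fragments:
  15–41 → 27 bp
  42–65 → 24 bp
  66–107 then 1–14 → 42 + 14 = 56 bp
Sorted largest to smallest: 56, 27, 24 bp.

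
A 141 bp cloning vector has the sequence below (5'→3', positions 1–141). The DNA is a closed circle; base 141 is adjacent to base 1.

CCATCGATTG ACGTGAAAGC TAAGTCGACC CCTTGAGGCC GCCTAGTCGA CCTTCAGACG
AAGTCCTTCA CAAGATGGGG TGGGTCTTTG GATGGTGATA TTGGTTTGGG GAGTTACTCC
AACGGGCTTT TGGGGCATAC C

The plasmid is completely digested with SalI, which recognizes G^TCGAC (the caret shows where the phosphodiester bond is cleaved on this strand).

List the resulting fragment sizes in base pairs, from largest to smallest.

119, 22 bp

SalI sites (GTCGAC) start at positions 24, 46.
SalI cuts after the first base of each site, so after positions 24, 46.
Circular molecule, 2 cuts → 2 fragments:
  25–46 → 22 bp
  47–141 then 1–24 → 95 + 24 = 119 bp
Sorted largest to smallest: 119, 22 bp.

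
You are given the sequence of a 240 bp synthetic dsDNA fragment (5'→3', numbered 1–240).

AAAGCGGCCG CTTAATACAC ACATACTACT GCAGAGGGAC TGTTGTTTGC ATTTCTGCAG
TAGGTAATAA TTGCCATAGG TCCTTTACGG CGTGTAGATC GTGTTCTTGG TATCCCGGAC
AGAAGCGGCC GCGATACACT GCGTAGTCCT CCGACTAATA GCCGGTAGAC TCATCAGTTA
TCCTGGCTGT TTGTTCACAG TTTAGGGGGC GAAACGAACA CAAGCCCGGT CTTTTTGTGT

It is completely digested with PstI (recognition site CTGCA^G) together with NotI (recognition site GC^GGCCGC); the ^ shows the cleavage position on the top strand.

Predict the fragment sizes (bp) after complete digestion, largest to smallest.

114, 67, 28, 26, 5 bp

PstI sites (CTGCAG) start at positions 29, 55.
PstI cuts after base 5 of each site (before the last base), so after positions 33, 59.
NotI sites (GCGGCCGC) start at positions 4, 125.
NotI cuts after base 2 of each site, so after positions 5, 126.
Combined cut positions: 5, 33, 59, 126.
Linear molecule, 4 cuts → 5 fragments:
  1–5 → 5 bp
  6–33 → 28 bp
  34–59 → 26 bp
  60–126 → 67 bp
  127–240 → 114 bp
Sorted largest to smallest: 114, 67, 28, 26, 5 bp.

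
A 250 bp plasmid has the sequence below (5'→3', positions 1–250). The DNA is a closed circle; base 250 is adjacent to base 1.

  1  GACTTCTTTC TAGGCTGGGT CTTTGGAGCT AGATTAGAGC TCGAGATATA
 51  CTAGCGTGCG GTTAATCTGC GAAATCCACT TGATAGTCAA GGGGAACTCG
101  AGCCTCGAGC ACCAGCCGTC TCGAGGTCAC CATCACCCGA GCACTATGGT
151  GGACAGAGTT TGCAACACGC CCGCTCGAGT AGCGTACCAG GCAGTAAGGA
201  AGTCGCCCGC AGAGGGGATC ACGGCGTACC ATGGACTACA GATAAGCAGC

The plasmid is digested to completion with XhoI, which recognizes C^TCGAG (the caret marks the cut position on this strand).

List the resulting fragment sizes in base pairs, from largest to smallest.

XhoI sites (CTCGAG) start at positions 40, 97, 104, 120, 174.
XhoI cuts after the first base of each site, so after positions 40, 97, 104, 120, 174.
Circular molecule, 5 cuts → 5 fragments:
  41–97 → 57 bp
  98–104 → 7 bp
  105–120 → 16 bp
  121–174 → 54 bp
  175–250 then 1–40 → 76 + 40 = 116 bp
Sorted largest to smallest: 116, 57, 54, 16, 7 bp.

116, 57, 54, 16, 7 bp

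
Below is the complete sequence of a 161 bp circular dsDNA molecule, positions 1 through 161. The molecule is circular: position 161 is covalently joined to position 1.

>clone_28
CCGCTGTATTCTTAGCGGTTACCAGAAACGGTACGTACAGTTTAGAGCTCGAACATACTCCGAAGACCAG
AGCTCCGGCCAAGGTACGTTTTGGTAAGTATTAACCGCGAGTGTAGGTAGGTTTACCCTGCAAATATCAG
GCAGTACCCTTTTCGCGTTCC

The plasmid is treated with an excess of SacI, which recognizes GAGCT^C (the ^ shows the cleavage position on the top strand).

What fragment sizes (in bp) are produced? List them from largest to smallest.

136, 25 bp

SacI sites (GAGCTC) start at positions 45, 70.
SacI cuts after base 5 of each site (before the last base), so after positions 49, 74.
Circular molecule, 2 cuts → 2 fragments:
  50–74 → 25 bp
  75–161 then 1–49 → 87 + 49 = 136 bp
Sorted largest to smallest: 136, 25 bp.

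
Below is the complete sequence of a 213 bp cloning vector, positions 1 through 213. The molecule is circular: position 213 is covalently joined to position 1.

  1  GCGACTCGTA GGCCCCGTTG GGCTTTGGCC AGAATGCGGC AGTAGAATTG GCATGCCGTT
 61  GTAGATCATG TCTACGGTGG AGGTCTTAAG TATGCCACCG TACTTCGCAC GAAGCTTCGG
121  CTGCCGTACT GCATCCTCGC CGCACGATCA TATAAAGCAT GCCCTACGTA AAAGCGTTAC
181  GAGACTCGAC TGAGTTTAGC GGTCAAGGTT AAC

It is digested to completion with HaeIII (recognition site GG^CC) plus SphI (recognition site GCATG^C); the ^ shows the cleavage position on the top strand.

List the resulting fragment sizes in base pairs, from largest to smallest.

HaeIII sites (GGCC) start at positions 11, 27.
HaeIII cuts after base 2 of each site, so after positions 12, 28.
SphI sites (GCATGC) start at positions 51, 157.
SphI cuts after base 5 of each site (before the last base), so after positions 55, 161.
Combined cut positions: 12, 28, 55, 161.
Circular molecule, 4 cuts → 4 fragments:
  13–28 → 16 bp
  29–55 → 27 bp
  56–161 → 106 bp
  162–213 then 1–12 → 52 + 12 = 64 bp
Sorted largest to smallest: 106, 64, 27, 16 bp.

106, 64, 27, 16 bp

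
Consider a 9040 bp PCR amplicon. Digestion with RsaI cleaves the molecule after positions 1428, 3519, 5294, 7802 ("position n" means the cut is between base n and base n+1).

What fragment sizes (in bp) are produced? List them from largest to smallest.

2508, 2091, 1775, 1428, 1238 bp

Linear molecule, 4 cuts → 5 fragments:
  1428 − 0 = 1428 bp
  3519 − 1428 = 2091 bp
  5294 − 3519 = 1775 bp
  7802 − 5294 = 2508 bp
  9040 − 7802 = 1238 bp
Sorted largest to smallest: 2508, 2091, 1775, 1428, 1238 bp.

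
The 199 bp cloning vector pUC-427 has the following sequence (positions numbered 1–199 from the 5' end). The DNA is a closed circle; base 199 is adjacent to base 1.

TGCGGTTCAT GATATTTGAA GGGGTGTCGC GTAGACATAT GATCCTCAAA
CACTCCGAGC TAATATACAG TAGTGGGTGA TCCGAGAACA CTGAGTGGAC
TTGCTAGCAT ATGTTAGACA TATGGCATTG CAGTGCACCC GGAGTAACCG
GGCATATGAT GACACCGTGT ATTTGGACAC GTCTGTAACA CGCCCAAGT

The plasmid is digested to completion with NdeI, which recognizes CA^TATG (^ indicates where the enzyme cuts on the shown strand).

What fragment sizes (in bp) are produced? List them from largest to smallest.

82, 72, 34, 11 bp

NdeI sites (CATATG) start at positions 36, 108, 119, 153.
NdeI cuts after base 2 of each site, so after positions 37, 109, 120, 154.
Circular molecule, 4 cuts → 4 fragments:
  38–109 → 72 bp
  110–120 → 11 bp
  121–154 → 34 bp
  155–199 then 1–37 → 45 + 37 = 82 bp
Sorted largest to smallest: 82, 72, 34, 11 bp.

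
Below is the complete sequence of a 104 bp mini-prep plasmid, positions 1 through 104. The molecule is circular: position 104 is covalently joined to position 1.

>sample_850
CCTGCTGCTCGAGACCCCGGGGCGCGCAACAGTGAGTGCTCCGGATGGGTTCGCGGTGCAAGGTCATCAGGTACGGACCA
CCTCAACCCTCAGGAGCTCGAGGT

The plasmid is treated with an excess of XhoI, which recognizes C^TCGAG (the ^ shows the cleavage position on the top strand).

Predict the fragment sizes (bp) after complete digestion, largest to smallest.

XhoI sites (CTCGAG) start at positions 8, 97.
XhoI cuts after the first base of each site, so after positions 8, 97.
Circular molecule, 2 cuts → 2 fragments:
  9–97 → 89 bp
  98–104 then 1–8 → 7 + 8 = 15 bp
Sorted largest to smallest: 89, 15 bp.

89, 15 bp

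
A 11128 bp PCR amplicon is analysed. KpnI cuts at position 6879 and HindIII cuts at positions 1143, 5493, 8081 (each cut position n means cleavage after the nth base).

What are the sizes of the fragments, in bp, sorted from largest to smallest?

4350, 3047, 1386, 1202, 1143 bp

Combined cut positions (sorted): 1143, 5493, 6879, 8081.
Linear molecule, 4 cuts → 5 fragments:
  1143 − 0 = 1143 bp
  5493 − 1143 = 4350 bp
  6879 − 5493 = 1386 bp
  8081 − 6879 = 1202 bp
  11128 − 8081 = 3047 bp
Sorted largest to smallest: 4350, 3047, 1386, 1202, 1143 bp.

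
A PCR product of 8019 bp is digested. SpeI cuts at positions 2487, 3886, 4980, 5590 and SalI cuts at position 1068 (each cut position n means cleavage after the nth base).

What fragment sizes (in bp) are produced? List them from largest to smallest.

2429, 1419, 1399, 1094, 1068, 610 bp

Combined cut positions (sorted): 1068, 2487, 3886, 4980, 5590.
Linear molecule, 5 cuts → 6 fragments:
  1068 − 0 = 1068 bp
  2487 − 1068 = 1419 bp
  3886 − 2487 = 1399 bp
  4980 − 3886 = 1094 bp
  5590 − 4980 = 610 bp
  8019 − 5590 = 2429 bp
Sorted largest to smallest: 2429, 1419, 1399, 1094, 1068, 610 bp.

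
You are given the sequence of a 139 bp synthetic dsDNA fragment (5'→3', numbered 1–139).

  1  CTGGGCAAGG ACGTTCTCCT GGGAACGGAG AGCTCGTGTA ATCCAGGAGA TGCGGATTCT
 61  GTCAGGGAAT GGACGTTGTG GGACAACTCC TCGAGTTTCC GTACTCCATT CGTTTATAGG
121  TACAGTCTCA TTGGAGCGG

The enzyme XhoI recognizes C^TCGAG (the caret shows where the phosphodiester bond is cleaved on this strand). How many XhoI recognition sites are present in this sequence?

CTCGAG occurs starting at position 90.
XhoI cuts at 1 site.

1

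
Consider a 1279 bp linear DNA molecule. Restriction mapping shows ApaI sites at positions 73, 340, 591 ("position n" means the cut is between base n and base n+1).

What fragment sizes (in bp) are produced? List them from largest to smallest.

Linear molecule, 3 cuts → 4 fragments:
  73 − 0 = 73 bp
  340 − 73 = 267 bp
  591 − 340 = 251 bp
  1279 − 591 = 688 bp
Sorted largest to smallest: 688, 267, 251, 73 bp.

688, 267, 251, 73 bp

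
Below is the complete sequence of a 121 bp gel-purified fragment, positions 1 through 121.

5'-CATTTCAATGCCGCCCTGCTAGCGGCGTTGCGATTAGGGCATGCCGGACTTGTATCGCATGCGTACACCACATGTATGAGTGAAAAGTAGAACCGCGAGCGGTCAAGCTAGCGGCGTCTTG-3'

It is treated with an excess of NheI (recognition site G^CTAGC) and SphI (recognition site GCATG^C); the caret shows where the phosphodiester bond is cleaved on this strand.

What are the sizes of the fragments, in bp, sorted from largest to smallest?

46, 25, 18, 18, 14 bp

NheI sites (GCTAGC) start at positions 18, 107.
NheI cuts after the first base of each site, so after positions 18, 107.
SphI sites (GCATGC) start at positions 39, 57.
SphI cuts after base 5 of each site (before the last base), so after positions 43, 61.
Combined cut positions: 18, 43, 61, 107.
Linear molecule, 4 cuts → 5 fragments:
  1–18 → 18 bp
  19–43 → 25 bp
  44–61 → 18 bp
  62–107 → 46 bp
  108–121 → 14 bp
Sorted largest to smallest: 46, 25, 18, 18, 14 bp.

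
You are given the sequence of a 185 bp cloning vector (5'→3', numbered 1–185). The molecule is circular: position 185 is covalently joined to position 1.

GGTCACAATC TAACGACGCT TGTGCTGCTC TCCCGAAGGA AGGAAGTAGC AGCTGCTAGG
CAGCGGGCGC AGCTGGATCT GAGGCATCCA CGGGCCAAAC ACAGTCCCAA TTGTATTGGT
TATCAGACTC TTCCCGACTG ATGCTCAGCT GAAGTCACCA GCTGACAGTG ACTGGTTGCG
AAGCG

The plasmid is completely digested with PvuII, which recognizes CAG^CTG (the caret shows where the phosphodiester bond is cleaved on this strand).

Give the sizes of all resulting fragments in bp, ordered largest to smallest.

76, 76, 20, 13 bp

PvuII sites (CAGCTG) start at positions 50, 70, 146, 159.
PvuII cuts after base 3 of each site, so after positions 52, 72, 148, 161.
Circular molecule, 4 cuts → 4 fragments:
  53–72 → 20 bp
  73–148 → 76 bp
  149–161 → 13 bp
  162–185 then 1–52 → 24 + 52 = 76 bp
Sorted largest to smallest: 76, 76, 20, 13 bp.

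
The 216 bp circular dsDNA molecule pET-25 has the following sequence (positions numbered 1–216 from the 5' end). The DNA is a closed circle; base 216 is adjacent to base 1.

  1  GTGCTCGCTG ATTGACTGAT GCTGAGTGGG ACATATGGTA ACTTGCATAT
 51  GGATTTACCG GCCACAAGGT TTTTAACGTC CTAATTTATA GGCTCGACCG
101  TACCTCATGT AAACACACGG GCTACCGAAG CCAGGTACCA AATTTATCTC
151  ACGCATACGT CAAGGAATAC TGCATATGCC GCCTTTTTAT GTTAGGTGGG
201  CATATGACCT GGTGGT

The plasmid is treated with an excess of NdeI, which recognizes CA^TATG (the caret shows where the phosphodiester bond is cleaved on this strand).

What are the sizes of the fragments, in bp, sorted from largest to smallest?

NdeI sites (CATATG) start at positions 32, 46, 173, 201.
NdeI cuts after base 2 of each site, so after positions 33, 47, 174, 202.
Circular molecule, 4 cuts → 4 fragments:
  34–47 → 14 bp
  48–174 → 127 bp
  175–202 → 28 bp
  203–216 then 1–33 → 14 + 33 = 47 bp
Sorted largest to smallest: 127, 47, 28, 14 bp.

127, 47, 28, 14 bp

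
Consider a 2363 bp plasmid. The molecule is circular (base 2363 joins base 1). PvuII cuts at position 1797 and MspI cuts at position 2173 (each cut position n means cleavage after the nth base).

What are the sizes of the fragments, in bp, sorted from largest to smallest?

Combined cut positions (sorted): 1797, 2173.
Circular molecule, 2 cuts → 2 fragments:
  2173 − 1797 = 376 bp
  wrap: 2363 − 2173 + 1797 = 1987 bp
Sorted largest to smallest: 1987, 376 bp.

1987, 376 bp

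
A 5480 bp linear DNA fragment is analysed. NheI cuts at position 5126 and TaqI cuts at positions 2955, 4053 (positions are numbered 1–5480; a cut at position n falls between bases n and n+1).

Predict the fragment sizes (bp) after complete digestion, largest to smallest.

2955, 1098, 1073, 354 bp

Combined cut positions (sorted): 2955, 4053, 5126.
Linear molecule, 3 cuts → 4 fragments:
  2955 − 0 = 2955 bp
  4053 − 2955 = 1098 bp
  5126 − 4053 = 1073 bp
  5480 − 5126 = 354 bp
Sorted largest to smallest: 2955, 1098, 1073, 354 bp.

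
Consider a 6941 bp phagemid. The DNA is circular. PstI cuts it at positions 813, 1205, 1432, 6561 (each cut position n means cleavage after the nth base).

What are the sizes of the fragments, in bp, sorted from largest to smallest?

5129, 1193, 392, 227 bp

Circular molecule, 4 cuts → 4 fragments:
  1205 − 813 = 392 bp
  1432 − 1205 = 227 bp
  6561 − 1432 = 5129 bp
  wrap: 6941 − 6561 + 813 = 1193 bp
Sorted largest to smallest: 5129, 1193, 392, 227 bp.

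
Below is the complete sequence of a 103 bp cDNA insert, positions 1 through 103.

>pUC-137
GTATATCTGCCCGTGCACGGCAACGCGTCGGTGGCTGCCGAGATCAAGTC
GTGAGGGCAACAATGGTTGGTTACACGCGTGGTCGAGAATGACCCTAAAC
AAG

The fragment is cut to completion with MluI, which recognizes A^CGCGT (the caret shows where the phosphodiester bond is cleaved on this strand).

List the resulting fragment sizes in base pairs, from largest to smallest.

52, 28, 23 bp

MluI sites (ACGCGT) start at positions 23, 75.
MluI cuts after the first base of each site, so after positions 23, 75.
Linear molecule, 2 cuts → 3 fragments:
  1–23 → 23 bp
  24–75 → 52 bp
  76–103 → 28 bp
Sorted largest to smallest: 52, 28, 23 bp.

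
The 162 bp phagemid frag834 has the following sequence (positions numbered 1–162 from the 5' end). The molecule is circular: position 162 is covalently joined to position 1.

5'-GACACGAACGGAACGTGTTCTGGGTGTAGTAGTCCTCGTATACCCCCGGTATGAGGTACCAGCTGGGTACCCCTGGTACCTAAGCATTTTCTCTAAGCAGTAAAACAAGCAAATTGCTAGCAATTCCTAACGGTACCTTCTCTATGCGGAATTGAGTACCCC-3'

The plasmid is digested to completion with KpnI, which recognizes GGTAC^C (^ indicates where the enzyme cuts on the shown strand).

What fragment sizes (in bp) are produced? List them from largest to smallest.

KpnI sites (GGTACC) start at positions 55, 66, 75, 132.
KpnI cuts after base 5 of each site (before the last base), so after positions 59, 70, 79, 136.
Circular molecule, 4 cuts → 4 fragments:
  60–70 → 11 bp
  71–79 → 9 bp
  80–136 → 57 bp
  137–162 then 1–59 → 26 + 59 = 85 bp
Sorted largest to smallest: 85, 57, 11, 9 bp.

85, 57, 11, 9 bp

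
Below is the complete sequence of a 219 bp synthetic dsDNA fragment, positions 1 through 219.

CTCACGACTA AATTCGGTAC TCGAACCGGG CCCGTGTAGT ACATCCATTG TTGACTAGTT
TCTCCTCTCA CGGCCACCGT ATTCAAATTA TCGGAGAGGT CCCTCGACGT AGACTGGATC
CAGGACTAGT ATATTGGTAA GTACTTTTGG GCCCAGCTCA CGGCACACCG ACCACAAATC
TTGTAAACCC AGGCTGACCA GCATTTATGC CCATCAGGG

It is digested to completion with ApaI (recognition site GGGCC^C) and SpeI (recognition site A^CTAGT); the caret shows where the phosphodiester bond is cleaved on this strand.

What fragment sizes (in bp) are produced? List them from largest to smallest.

ApaI sites (GGGCCC) start at positions 28, 149.
ApaI cuts after base 5 of each site (before the last base), so after positions 32, 153.
SpeI sites (ACTAGT) start at positions 54, 125.
SpeI cuts after the first base of each site, so after positions 54, 125.
Combined cut positions: 32, 54, 125, 153.
Linear molecule, 4 cuts → 5 fragments:
  1–32 → 32 bp
  33–54 → 22 bp
  55–125 → 71 bp
  126–153 → 28 bp
  154–219 → 66 bp
Sorted largest to smallest: 71, 66, 32, 28, 22 bp.

71, 66, 32, 28, 22 bp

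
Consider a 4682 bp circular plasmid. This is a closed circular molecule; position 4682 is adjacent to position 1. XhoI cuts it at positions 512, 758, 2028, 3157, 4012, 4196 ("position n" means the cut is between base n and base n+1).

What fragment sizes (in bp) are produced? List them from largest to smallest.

1270, 1129, 998, 855, 246, 184 bp

Circular molecule, 6 cuts → 6 fragments:
  758 − 512 = 246 bp
  2028 − 758 = 1270 bp
  3157 − 2028 = 1129 bp
  4012 − 3157 = 855 bp
  4196 − 4012 = 184 bp
  wrap: 4682 − 4196 + 512 = 998 bp
Sorted largest to smallest: 1270, 1129, 998, 855, 246, 184 bp.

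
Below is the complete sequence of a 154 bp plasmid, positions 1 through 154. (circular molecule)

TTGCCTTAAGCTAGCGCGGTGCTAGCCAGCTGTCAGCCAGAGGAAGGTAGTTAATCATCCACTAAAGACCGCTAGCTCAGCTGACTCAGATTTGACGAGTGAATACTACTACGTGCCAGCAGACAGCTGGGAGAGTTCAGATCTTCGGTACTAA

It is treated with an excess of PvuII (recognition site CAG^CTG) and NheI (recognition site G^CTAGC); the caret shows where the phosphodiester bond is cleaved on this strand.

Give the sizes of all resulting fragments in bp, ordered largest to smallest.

PvuII sites (CAGCTG) start at positions 27, 78, 124.
PvuII cuts after base 3 of each site, so after positions 29, 80, 126.
NheI sites (GCTAGC) start at positions 10, 21, 71.
NheI cuts after the first base of each site, so after positions 10, 21, 71.
Combined cut positions: 10, 21, 29, 71, 80, 126.
Circular molecule, 6 cuts → 6 fragments:
  11–21 → 11 bp
  22–29 → 8 bp
  30–71 → 42 bp
  72–80 → 9 bp
  81–126 → 46 bp
  127–154 then 1–10 → 28 + 10 = 38 bp
Sorted largest to smallest: 46, 42, 38, 11, 9, 8 bp.

46, 42, 38, 11, 9, 8 bp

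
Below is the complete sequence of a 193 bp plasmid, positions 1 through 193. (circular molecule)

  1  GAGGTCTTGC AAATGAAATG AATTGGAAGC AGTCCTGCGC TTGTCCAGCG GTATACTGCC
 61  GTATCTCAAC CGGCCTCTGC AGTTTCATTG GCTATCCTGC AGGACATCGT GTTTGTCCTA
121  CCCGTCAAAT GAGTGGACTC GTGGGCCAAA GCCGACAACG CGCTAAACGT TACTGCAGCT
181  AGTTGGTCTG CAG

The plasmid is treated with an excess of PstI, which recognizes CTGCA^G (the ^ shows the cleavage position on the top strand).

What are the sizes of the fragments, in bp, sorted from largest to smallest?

82, 76, 20, 15 bp

PstI sites (CTGCAG) start at positions 77, 97, 173, 188.
PstI cuts after base 5 of each site (before the last base), so after positions 81, 101, 177, 192.
Circular molecule, 4 cuts → 4 fragments:
  82–101 → 20 bp
  102–177 → 76 bp
  178–192 → 15 bp
  193–193 then 1–81 → 1 + 81 = 82 bp
Sorted largest to smallest: 82, 76, 20, 15 bp.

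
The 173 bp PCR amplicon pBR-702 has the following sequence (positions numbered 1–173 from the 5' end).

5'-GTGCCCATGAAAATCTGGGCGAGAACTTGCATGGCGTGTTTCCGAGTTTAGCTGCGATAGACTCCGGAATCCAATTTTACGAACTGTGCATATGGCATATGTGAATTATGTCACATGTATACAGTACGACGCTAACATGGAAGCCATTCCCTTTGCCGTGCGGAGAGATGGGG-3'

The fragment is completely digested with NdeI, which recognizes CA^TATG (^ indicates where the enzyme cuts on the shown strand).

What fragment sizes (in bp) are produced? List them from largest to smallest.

NdeI sites (CATATG) start at positions 89, 96.
NdeI cuts after base 2 of each site, so after positions 90, 97.
Linear molecule, 2 cuts → 3 fragments:
  1–90 → 90 bp
  91–97 → 7 bp
  98–173 → 76 bp
Sorted largest to smallest: 90, 76, 7 bp.

90, 76, 7 bp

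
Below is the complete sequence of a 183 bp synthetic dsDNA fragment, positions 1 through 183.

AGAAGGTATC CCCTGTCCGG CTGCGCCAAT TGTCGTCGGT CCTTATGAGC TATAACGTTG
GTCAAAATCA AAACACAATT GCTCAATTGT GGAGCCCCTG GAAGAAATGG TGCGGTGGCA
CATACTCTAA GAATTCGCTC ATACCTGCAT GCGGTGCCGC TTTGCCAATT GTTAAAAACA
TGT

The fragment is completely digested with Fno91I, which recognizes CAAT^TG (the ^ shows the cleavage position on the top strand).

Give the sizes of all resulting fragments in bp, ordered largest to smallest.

Fno91I sites (CAATTG) start at positions 27, 76, 84, 166.
Fno91I cuts after base 4 of each site, so after positions 30, 79, 87, 169.
Linear molecule, 4 cuts → 5 fragments:
  1–30 → 30 bp
  31–79 → 49 bp
  80–87 → 8 bp
  88–169 → 82 bp
  170–183 → 14 bp
Sorted largest to smallest: 82, 49, 30, 14, 8 bp.

82, 49, 30, 14, 8 bp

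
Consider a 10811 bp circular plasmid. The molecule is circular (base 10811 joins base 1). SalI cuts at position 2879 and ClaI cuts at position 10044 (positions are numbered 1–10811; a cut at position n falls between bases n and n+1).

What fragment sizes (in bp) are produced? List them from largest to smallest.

7165, 3646 bp

Combined cut positions (sorted): 2879, 10044.
Circular molecule, 2 cuts → 2 fragments:
  10044 − 2879 = 7165 bp
  wrap: 10811 − 10044 + 2879 = 3646 bp
Sorted largest to smallest: 7165, 3646 bp.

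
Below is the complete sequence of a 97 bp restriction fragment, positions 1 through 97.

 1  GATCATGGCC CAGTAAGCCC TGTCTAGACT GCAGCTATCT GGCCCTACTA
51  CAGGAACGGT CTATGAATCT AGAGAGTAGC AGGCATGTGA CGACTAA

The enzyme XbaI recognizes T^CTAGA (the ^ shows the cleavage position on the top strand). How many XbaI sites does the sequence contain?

TCTAGA occurs starting at positions 23, 68.
XbaI cuts at 2 sites.

2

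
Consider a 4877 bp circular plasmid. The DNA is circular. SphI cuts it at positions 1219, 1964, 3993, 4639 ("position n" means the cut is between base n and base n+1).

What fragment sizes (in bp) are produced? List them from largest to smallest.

Circular molecule, 4 cuts → 4 fragments:
  1964 − 1219 = 745 bp
  3993 − 1964 = 2029 bp
  4639 − 3993 = 646 bp
  wrap: 4877 − 4639 + 1219 = 1457 bp
Sorted largest to smallest: 2029, 1457, 745, 646 bp.

2029, 1457, 745, 646 bp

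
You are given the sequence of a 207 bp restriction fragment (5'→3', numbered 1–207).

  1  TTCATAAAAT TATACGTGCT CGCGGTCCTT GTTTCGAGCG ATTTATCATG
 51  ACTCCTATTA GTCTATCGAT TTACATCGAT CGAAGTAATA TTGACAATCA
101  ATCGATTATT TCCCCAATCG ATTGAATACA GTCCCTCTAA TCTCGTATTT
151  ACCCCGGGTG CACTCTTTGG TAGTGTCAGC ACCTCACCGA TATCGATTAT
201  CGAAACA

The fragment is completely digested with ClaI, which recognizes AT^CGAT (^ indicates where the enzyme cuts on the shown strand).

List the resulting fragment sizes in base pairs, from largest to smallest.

ClaI sites (ATCGAT) start at positions 65, 75, 101, 117, 192.
ClaI cuts after base 2 of each site, so after positions 66, 76, 102, 118, 193.
Linear molecule, 5 cuts → 6 fragments:
  1–66 → 66 bp
  67–76 → 10 bp
  77–102 → 26 bp
  103–118 → 16 bp
  119–193 → 75 bp
  194–207 → 14 bp
Sorted largest to smallest: 75, 66, 26, 16, 14, 10 bp.

75, 66, 26, 16, 14, 10 bp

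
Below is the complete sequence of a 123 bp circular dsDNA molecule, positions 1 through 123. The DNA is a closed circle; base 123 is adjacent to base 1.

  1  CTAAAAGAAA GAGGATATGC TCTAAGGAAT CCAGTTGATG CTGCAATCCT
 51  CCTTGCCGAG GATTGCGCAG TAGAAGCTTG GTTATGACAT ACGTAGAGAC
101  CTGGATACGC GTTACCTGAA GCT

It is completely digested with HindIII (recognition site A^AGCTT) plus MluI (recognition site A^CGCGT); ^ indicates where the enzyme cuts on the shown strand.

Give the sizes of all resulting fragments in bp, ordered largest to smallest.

90, 33 bp

The HindIII site (AAGCTT) starts at position 74.
HindIII cuts after the first base of each site, so after position 74.
The MluI site (ACGCGT) starts at position 107.
MluI cuts after the first base of each site, so after position 107.
Combined cut positions: 74, 107.
Circular molecule, 2 cuts → 2 fragments:
  75–107 → 33 bp
  108–123 then 1–74 → 16 + 74 = 90 bp
Sorted largest to smallest: 90, 33 bp.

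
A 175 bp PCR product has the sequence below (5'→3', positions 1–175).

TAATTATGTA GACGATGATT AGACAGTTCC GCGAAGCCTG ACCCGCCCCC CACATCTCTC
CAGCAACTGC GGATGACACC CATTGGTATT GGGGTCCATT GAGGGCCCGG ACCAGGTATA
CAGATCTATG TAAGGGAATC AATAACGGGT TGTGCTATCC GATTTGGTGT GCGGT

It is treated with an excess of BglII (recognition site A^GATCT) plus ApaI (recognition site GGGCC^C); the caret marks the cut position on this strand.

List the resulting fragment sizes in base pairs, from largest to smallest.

The BglII site (AGATCT) starts at position 122.
BglII cuts after the first base of each site, so after position 122.
The ApaI site (GGGCCC) starts at position 103.
ApaI cuts after base 5 of each site (before the last base), so after position 107.
Combined cut positions: 107, 122.
Linear molecule, 2 cuts → 3 fragments:
  1–107 → 107 bp
  108–122 → 15 bp
  123–175 → 53 bp
Sorted largest to smallest: 107, 53, 15 bp.

107, 53, 15 bp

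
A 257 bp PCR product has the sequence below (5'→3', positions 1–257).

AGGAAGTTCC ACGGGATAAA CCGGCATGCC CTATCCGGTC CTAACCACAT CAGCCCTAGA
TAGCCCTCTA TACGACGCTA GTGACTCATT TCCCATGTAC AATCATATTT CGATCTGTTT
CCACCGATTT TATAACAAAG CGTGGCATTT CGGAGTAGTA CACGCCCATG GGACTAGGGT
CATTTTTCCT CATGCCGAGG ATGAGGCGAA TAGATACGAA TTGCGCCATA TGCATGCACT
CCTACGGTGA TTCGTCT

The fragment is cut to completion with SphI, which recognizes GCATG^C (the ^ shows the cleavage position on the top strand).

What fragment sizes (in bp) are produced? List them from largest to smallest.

SphI sites (GCATGC) start at positions 24, 232.
SphI cuts after base 5 of each site (before the last base), so after positions 28, 236.
Linear molecule, 2 cuts → 3 fragments:
  1–28 → 28 bp
  29–236 → 208 bp
  237–257 → 21 bp
Sorted largest to smallest: 208, 28, 21 bp.

208, 28, 21 bp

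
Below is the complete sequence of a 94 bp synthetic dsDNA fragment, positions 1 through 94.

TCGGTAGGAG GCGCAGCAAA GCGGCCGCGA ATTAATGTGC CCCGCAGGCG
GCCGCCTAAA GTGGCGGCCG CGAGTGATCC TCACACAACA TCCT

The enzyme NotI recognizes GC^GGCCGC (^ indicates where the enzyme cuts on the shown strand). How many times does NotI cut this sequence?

3

GCGGCCGC occurs starting at positions 21, 48, 64.
NotI cuts at 3 sites.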